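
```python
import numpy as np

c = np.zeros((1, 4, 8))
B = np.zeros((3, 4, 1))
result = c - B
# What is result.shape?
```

(3, 4, 8)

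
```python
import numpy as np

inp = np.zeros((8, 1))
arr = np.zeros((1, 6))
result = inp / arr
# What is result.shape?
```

(8, 6)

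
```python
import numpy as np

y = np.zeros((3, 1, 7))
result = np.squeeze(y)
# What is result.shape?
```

(3, 7)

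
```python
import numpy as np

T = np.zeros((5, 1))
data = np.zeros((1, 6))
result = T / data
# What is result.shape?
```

(5, 6)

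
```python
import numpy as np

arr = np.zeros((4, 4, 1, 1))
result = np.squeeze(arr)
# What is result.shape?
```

(4, 4)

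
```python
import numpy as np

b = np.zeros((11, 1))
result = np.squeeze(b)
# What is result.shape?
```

(11,)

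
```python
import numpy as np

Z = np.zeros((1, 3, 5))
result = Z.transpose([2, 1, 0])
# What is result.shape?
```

(5, 3, 1)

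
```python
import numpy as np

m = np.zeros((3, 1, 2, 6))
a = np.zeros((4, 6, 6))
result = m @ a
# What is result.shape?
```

(3, 4, 2, 6)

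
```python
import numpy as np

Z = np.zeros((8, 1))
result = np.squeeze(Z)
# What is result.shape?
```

(8,)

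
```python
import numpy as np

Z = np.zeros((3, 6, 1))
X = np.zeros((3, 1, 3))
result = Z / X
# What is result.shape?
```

(3, 6, 3)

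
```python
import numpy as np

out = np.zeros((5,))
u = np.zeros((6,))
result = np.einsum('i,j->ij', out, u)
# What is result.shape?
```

(5, 6)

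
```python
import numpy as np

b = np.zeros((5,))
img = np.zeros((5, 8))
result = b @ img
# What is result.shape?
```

(8,)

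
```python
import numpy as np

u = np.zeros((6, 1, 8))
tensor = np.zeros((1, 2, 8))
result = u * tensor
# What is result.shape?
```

(6, 2, 8)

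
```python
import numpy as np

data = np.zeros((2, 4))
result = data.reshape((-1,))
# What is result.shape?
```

(8,)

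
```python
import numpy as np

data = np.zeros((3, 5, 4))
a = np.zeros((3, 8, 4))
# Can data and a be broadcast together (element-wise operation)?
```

No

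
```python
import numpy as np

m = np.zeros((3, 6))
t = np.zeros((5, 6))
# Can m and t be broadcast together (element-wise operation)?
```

No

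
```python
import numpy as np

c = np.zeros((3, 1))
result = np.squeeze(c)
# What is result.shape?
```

(3,)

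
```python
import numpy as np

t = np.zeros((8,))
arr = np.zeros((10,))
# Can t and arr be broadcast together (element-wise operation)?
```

No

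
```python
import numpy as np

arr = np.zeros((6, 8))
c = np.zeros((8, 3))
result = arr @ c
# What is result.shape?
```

(6, 3)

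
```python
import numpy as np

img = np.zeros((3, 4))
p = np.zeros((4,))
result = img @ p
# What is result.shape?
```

(3,)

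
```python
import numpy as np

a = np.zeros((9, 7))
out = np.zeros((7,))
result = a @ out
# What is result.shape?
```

(9,)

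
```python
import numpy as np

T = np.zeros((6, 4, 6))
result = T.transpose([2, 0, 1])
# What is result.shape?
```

(6, 6, 4)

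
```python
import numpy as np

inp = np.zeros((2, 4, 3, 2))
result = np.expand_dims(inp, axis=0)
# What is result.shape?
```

(1, 2, 4, 3, 2)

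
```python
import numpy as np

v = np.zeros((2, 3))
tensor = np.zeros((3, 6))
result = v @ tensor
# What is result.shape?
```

(2, 6)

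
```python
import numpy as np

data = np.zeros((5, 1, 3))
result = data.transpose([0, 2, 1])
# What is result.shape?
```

(5, 3, 1)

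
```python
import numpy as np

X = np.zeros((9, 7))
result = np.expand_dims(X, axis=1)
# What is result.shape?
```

(9, 1, 7)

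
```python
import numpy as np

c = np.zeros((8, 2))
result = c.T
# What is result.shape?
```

(2, 8)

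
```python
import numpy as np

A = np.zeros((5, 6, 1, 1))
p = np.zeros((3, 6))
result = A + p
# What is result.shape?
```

(5, 6, 3, 6)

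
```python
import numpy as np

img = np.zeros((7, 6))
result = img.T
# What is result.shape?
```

(6, 7)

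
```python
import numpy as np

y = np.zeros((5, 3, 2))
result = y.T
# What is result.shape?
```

(2, 3, 5)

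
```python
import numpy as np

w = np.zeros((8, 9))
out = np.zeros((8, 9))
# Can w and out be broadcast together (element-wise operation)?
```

Yes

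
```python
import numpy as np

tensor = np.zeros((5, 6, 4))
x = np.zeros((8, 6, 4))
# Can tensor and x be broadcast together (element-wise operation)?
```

No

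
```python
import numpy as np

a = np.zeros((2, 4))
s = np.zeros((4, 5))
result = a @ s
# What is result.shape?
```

(2, 5)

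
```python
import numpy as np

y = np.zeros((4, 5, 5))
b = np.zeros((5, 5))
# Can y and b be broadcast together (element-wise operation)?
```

Yes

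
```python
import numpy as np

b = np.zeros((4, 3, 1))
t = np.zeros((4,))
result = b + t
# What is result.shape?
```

(4, 3, 4)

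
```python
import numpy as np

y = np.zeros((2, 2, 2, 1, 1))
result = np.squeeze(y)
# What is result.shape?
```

(2, 2, 2)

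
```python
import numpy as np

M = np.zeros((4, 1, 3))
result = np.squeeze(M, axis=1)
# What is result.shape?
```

(4, 3)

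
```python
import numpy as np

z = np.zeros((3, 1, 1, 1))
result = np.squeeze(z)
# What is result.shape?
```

(3,)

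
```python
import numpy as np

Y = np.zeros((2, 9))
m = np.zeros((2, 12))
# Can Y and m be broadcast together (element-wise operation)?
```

No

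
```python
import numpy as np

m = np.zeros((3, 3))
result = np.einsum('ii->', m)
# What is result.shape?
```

()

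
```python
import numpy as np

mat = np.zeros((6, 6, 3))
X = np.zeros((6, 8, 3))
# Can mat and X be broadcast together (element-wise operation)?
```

No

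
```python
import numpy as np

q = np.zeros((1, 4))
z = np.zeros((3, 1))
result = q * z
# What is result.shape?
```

(3, 4)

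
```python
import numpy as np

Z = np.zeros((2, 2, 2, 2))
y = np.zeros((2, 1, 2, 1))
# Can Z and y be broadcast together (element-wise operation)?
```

Yes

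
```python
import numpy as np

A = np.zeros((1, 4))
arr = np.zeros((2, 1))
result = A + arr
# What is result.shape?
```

(2, 4)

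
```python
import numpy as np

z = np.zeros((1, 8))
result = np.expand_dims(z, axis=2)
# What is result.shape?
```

(1, 8, 1)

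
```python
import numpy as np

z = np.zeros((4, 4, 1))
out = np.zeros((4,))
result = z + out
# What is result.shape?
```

(4, 4, 4)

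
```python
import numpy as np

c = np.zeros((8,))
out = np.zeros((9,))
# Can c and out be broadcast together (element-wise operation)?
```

No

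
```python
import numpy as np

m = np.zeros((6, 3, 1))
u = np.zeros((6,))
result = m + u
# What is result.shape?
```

(6, 3, 6)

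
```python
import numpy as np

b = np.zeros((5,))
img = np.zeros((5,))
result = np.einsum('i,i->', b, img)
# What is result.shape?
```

()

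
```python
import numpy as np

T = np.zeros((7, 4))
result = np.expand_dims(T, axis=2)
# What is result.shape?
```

(7, 4, 1)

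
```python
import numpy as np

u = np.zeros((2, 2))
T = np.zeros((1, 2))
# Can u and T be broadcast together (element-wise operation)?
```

Yes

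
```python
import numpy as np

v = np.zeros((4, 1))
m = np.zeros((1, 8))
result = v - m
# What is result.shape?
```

(4, 8)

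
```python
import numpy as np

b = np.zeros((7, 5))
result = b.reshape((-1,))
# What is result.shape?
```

(35,)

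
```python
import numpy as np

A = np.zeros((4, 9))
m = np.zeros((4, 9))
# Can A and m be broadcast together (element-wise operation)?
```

Yes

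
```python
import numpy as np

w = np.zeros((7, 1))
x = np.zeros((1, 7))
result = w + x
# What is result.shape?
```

(7, 7)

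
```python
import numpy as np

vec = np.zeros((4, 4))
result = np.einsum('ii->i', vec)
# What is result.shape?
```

(4,)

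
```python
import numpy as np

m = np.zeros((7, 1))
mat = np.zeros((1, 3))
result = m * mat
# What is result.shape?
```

(7, 3)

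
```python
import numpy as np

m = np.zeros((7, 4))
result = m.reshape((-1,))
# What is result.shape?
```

(28,)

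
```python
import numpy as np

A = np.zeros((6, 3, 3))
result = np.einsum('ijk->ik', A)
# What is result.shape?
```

(6, 3)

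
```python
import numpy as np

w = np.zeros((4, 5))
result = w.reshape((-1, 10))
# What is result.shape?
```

(2, 10)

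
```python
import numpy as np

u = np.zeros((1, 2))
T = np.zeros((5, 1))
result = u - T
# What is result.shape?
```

(5, 2)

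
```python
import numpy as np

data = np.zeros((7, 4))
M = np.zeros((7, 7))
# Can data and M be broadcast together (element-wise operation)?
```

No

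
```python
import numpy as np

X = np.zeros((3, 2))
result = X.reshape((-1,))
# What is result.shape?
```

(6,)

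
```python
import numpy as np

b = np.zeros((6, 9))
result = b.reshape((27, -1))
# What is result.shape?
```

(27, 2)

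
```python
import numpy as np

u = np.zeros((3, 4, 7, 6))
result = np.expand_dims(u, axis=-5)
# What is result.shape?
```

(1, 3, 4, 7, 6)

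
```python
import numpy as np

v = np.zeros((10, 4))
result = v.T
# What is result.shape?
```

(4, 10)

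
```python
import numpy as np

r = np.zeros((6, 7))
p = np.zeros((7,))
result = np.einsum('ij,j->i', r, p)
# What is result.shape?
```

(6,)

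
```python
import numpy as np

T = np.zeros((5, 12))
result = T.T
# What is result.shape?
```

(12, 5)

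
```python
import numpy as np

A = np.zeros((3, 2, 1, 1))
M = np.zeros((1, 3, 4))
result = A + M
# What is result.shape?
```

(3, 2, 3, 4)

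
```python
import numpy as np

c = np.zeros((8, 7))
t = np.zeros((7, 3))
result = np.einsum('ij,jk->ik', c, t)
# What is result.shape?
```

(8, 3)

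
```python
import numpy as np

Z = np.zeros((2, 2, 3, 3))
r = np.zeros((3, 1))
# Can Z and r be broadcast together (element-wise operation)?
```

Yes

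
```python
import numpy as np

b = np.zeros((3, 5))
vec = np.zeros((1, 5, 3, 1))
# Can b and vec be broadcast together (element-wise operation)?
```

Yes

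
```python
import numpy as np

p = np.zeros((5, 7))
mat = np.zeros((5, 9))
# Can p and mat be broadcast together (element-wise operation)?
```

No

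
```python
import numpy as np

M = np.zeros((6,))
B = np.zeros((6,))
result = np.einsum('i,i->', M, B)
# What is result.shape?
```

()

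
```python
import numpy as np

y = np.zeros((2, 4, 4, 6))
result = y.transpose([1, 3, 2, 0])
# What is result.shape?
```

(4, 6, 4, 2)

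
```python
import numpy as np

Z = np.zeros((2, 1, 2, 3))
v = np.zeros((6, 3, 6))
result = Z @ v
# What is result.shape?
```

(2, 6, 2, 6)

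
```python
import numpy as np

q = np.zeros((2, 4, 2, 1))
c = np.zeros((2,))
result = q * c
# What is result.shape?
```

(2, 4, 2, 2)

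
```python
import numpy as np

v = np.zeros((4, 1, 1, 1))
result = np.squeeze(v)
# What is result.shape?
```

(4,)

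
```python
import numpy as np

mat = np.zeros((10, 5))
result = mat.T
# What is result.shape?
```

(5, 10)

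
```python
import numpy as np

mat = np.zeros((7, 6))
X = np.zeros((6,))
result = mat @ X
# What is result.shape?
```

(7,)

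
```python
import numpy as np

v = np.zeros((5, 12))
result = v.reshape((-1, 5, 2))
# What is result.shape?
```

(6, 5, 2)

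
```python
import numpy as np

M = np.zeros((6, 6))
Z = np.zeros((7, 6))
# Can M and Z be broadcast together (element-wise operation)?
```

No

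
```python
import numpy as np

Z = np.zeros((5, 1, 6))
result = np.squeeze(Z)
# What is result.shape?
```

(5, 6)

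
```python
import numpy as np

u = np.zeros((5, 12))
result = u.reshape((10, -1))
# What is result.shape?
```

(10, 6)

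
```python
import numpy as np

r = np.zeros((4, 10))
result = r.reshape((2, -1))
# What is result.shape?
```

(2, 20)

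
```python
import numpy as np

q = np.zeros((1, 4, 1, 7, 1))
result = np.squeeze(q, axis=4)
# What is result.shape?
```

(1, 4, 1, 7)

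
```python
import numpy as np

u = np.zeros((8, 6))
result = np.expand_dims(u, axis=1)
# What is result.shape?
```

(8, 1, 6)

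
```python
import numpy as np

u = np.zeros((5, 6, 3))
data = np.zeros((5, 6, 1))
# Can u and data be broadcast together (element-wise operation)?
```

Yes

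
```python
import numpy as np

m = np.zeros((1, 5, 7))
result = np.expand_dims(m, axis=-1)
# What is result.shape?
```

(1, 5, 7, 1)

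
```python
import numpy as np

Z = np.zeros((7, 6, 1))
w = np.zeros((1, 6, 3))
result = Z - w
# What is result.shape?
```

(7, 6, 3)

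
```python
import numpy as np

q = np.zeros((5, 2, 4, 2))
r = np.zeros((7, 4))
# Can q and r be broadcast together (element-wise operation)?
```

No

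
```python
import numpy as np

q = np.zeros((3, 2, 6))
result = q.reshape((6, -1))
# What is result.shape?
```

(6, 6)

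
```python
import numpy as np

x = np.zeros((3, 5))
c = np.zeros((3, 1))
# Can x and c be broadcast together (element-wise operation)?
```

Yes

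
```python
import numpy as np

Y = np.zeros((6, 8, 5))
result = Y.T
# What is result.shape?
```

(5, 8, 6)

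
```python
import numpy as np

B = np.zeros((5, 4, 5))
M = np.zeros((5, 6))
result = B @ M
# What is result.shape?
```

(5, 4, 6)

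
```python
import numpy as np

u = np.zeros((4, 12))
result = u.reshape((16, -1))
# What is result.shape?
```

(16, 3)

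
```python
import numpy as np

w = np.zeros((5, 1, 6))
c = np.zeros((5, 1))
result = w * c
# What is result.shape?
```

(5, 5, 6)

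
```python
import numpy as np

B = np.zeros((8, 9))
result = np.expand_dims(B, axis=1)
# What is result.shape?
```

(8, 1, 9)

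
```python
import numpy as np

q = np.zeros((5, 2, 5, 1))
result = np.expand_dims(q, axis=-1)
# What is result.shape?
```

(5, 2, 5, 1, 1)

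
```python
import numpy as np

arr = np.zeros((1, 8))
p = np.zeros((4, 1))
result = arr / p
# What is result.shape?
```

(4, 8)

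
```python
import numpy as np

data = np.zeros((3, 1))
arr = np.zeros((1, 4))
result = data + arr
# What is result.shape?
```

(3, 4)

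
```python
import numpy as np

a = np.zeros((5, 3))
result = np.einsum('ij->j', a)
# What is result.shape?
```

(3,)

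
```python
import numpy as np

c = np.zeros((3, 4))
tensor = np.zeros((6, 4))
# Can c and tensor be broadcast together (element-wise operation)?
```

No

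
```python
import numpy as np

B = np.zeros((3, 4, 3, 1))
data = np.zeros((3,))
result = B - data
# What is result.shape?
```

(3, 4, 3, 3)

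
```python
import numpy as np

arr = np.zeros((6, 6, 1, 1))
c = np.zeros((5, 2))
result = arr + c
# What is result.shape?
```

(6, 6, 5, 2)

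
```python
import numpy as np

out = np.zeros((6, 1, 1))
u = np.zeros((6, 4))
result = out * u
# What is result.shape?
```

(6, 6, 4)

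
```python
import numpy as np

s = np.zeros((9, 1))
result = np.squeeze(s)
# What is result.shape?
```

(9,)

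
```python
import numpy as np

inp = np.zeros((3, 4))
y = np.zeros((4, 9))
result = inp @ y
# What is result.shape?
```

(3, 9)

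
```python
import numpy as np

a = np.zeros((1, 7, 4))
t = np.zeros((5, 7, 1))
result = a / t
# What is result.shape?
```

(5, 7, 4)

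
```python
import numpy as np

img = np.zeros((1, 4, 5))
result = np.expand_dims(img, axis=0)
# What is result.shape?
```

(1, 1, 4, 5)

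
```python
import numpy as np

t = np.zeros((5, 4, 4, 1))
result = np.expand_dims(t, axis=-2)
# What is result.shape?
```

(5, 4, 4, 1, 1)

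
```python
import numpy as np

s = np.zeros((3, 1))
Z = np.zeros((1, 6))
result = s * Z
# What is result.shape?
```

(3, 6)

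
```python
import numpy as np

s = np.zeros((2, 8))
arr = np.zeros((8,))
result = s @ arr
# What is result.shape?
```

(2,)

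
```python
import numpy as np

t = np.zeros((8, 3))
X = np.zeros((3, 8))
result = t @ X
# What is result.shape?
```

(8, 8)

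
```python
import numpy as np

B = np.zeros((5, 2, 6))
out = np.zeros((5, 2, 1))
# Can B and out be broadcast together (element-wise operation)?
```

Yes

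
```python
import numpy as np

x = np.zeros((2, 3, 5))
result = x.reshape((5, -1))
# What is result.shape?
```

(5, 6)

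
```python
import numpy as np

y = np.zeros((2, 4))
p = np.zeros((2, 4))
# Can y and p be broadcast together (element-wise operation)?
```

Yes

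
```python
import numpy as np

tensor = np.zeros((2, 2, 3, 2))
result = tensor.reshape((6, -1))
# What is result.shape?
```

(6, 4)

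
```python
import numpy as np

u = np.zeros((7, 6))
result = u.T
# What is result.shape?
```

(6, 7)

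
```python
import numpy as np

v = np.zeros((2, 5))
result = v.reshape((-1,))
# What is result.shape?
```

(10,)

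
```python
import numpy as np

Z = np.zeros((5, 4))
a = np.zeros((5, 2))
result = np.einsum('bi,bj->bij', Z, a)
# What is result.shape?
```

(5, 4, 2)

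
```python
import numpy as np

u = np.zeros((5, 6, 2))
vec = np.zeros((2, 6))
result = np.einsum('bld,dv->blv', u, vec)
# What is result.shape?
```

(5, 6, 6)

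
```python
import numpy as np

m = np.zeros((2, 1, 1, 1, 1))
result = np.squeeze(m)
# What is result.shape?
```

(2,)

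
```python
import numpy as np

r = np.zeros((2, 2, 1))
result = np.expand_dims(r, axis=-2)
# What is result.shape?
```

(2, 2, 1, 1)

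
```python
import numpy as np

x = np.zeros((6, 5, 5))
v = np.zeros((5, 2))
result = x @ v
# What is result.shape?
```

(6, 5, 2)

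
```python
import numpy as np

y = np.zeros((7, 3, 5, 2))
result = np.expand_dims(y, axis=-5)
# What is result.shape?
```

(1, 7, 3, 5, 2)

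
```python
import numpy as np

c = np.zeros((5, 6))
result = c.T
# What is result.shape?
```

(6, 5)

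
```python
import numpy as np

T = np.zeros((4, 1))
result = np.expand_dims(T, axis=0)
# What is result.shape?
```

(1, 4, 1)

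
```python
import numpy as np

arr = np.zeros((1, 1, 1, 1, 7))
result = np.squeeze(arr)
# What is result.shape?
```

(7,)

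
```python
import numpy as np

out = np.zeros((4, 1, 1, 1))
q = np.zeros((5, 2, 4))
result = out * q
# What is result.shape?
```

(4, 5, 2, 4)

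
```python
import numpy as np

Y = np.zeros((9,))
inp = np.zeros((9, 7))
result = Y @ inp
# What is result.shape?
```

(7,)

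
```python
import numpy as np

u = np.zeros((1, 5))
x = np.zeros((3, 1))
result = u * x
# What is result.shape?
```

(3, 5)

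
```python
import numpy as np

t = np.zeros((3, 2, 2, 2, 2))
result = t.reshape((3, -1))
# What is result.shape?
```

(3, 16)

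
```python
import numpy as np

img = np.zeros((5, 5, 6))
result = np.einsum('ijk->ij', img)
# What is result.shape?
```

(5, 5)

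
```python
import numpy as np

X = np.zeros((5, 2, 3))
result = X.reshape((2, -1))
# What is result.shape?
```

(2, 15)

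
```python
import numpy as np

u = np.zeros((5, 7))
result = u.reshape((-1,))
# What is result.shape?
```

(35,)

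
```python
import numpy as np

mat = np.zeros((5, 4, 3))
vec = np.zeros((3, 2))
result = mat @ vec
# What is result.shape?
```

(5, 4, 2)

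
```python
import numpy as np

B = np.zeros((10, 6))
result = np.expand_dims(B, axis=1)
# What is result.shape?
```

(10, 1, 6)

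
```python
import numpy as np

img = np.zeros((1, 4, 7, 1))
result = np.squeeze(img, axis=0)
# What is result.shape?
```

(4, 7, 1)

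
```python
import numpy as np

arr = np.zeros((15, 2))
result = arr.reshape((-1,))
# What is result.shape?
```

(30,)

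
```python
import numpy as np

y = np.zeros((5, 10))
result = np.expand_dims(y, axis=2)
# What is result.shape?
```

(5, 10, 1)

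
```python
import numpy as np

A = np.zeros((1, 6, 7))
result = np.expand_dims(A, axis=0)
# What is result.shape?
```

(1, 1, 6, 7)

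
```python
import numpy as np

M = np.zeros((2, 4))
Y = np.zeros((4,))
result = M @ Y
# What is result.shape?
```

(2,)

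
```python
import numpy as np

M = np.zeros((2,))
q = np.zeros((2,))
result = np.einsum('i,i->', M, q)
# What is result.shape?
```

()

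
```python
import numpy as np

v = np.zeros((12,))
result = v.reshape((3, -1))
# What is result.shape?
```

(3, 4)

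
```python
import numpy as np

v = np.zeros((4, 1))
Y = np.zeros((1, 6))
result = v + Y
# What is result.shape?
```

(4, 6)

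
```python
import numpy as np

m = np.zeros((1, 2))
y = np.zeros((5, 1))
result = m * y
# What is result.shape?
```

(5, 2)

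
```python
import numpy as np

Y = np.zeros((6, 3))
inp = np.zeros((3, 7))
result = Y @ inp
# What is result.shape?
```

(6, 7)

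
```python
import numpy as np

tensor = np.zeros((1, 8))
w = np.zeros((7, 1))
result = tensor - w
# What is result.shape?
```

(7, 8)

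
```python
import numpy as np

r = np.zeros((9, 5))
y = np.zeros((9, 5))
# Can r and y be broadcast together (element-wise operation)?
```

Yes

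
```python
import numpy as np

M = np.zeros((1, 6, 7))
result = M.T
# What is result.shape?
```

(7, 6, 1)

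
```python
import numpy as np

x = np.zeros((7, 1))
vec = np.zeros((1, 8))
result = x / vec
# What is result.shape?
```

(7, 8)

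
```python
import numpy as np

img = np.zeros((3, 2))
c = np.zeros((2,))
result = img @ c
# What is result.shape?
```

(3,)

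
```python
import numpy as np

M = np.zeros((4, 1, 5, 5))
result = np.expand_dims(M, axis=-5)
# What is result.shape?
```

(1, 4, 1, 5, 5)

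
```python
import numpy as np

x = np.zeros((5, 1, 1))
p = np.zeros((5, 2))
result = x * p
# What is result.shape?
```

(5, 5, 2)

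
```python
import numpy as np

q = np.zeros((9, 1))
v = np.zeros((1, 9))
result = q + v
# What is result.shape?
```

(9, 9)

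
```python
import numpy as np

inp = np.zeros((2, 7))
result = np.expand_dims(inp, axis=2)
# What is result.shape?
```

(2, 7, 1)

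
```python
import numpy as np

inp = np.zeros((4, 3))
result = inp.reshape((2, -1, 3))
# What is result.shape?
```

(2, 2, 3)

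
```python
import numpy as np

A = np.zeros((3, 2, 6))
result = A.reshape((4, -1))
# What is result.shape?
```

(4, 9)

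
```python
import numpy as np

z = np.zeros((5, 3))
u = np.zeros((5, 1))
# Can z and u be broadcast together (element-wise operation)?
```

Yes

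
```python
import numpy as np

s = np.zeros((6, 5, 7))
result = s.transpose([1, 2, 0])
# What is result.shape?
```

(5, 7, 6)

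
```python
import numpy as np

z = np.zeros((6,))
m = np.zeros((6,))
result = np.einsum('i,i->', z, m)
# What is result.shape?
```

()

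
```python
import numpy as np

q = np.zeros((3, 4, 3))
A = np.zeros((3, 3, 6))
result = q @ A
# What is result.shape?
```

(3, 4, 6)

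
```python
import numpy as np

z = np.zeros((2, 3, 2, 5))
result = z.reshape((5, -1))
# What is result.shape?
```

(5, 12)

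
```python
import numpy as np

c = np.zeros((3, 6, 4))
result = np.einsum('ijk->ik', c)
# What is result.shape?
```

(3, 4)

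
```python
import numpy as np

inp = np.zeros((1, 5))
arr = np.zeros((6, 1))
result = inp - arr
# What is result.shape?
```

(6, 5)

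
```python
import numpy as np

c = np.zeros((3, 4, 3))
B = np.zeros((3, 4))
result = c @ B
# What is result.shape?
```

(3, 4, 4)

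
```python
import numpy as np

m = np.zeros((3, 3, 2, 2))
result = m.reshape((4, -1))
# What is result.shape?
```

(4, 9)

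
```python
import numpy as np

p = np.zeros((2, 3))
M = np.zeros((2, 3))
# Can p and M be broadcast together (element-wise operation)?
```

Yes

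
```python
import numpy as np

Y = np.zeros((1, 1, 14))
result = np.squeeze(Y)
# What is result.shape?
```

(14,)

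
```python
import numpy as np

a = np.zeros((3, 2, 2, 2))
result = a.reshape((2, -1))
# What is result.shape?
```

(2, 12)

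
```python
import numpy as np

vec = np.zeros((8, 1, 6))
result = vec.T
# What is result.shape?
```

(6, 1, 8)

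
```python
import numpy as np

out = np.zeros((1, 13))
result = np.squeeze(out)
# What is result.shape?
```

(13,)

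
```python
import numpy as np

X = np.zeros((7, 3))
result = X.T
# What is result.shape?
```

(3, 7)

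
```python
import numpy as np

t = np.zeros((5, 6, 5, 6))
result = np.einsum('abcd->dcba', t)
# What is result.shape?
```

(6, 5, 6, 5)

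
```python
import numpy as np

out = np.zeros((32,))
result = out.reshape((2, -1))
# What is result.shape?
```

(2, 16)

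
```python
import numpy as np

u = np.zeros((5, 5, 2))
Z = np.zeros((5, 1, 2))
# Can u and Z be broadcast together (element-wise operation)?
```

Yes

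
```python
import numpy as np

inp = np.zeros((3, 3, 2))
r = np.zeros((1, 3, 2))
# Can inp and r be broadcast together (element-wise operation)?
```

Yes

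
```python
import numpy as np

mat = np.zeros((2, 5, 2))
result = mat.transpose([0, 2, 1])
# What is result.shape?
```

(2, 2, 5)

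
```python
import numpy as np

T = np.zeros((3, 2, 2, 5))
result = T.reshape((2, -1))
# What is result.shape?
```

(2, 30)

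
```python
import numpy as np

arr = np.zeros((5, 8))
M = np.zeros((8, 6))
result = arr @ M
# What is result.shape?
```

(5, 6)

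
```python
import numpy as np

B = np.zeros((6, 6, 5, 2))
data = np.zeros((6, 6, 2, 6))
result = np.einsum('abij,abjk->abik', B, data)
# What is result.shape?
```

(6, 6, 5, 6)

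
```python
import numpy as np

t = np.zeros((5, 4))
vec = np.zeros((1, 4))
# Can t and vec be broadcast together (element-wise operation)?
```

Yes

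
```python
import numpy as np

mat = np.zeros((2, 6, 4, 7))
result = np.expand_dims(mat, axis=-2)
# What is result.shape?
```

(2, 6, 4, 1, 7)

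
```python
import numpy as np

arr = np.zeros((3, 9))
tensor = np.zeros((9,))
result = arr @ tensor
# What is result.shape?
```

(3,)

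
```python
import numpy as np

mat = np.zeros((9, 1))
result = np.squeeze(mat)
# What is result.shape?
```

(9,)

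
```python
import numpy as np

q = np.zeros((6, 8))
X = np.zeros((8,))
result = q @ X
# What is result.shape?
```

(6,)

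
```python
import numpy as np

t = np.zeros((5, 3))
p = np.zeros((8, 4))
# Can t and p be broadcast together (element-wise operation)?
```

No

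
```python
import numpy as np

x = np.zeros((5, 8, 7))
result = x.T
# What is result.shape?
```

(7, 8, 5)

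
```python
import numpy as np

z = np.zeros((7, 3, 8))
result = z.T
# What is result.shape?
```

(8, 3, 7)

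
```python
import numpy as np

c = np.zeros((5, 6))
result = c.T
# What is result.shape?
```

(6, 5)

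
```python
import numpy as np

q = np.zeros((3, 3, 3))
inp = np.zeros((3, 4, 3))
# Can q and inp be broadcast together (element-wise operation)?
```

No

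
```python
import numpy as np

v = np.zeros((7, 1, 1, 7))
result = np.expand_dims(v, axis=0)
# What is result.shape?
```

(1, 7, 1, 1, 7)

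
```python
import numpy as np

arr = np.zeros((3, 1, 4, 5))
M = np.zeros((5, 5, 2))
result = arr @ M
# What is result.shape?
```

(3, 5, 4, 2)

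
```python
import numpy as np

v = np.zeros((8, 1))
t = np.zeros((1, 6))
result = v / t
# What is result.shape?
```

(8, 6)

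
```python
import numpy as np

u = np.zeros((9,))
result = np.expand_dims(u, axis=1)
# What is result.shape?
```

(9, 1)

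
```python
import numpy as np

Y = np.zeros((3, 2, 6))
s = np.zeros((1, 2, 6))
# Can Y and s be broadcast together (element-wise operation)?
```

Yes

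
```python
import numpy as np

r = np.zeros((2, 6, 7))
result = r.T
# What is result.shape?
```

(7, 6, 2)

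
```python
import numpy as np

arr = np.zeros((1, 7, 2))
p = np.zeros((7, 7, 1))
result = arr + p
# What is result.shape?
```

(7, 7, 2)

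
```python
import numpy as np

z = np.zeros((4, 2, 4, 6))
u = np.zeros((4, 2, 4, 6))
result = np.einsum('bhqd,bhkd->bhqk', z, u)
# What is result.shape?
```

(4, 2, 4, 4)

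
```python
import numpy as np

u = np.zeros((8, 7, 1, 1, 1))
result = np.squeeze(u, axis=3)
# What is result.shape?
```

(8, 7, 1, 1)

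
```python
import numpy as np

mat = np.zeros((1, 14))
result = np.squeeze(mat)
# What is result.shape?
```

(14,)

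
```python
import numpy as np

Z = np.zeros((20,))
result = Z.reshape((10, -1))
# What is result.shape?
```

(10, 2)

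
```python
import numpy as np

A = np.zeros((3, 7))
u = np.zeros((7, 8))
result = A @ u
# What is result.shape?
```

(3, 8)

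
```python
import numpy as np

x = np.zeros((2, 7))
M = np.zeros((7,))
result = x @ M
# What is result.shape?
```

(2,)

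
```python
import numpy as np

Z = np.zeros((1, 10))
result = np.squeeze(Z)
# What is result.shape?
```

(10,)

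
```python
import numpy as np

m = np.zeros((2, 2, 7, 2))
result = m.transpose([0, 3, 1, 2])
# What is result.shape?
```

(2, 2, 2, 7)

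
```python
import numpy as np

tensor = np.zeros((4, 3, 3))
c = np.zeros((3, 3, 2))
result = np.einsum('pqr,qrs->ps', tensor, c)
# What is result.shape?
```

(4, 2)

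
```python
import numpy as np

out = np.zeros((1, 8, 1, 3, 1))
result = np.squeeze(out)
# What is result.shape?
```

(8, 3)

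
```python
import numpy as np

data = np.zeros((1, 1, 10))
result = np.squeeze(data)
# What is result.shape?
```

(10,)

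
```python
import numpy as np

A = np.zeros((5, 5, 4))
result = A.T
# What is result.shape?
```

(4, 5, 5)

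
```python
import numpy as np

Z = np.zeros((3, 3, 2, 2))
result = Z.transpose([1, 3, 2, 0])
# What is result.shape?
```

(3, 2, 2, 3)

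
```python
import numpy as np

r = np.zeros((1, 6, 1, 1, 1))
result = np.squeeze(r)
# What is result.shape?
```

(6,)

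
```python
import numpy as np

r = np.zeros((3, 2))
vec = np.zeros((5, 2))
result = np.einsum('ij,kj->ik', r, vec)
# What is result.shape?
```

(3, 5)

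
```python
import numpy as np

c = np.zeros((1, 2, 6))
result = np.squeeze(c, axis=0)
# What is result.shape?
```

(2, 6)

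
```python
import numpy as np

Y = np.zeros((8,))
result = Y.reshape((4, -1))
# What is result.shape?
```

(4, 2)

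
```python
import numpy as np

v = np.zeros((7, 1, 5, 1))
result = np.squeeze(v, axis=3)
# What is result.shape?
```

(7, 1, 5)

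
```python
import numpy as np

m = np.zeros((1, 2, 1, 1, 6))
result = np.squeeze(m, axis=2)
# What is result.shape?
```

(1, 2, 1, 6)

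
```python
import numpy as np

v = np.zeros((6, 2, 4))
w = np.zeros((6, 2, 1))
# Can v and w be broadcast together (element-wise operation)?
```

Yes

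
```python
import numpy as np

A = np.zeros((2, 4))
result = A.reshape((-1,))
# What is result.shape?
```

(8,)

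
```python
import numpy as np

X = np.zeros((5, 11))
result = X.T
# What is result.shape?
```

(11, 5)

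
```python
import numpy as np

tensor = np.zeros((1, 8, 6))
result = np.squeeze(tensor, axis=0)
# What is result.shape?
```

(8, 6)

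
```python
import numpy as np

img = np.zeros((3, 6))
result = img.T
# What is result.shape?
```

(6, 3)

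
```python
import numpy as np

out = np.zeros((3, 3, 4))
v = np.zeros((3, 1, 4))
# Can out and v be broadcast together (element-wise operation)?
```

Yes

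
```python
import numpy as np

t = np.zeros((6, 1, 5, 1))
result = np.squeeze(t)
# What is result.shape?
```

(6, 5)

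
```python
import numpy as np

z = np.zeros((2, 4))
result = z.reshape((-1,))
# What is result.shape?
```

(8,)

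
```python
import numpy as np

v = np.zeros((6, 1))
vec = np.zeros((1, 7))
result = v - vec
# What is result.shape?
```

(6, 7)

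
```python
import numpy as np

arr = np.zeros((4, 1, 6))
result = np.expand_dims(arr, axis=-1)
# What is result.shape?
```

(4, 1, 6, 1)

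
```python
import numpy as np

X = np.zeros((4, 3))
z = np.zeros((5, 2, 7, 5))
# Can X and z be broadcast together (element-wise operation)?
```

No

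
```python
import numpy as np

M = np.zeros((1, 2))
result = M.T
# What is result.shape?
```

(2, 1)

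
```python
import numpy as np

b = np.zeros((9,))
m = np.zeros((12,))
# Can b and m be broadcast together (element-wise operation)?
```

No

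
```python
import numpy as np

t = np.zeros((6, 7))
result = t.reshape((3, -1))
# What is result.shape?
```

(3, 14)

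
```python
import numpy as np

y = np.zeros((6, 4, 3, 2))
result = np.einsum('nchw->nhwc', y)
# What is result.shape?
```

(6, 3, 2, 4)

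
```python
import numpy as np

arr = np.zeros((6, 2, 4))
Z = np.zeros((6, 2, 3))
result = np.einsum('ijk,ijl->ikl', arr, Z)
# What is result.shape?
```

(6, 4, 3)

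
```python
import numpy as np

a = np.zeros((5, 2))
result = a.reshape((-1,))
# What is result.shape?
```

(10,)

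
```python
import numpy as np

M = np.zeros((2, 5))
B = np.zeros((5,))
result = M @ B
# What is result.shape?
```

(2,)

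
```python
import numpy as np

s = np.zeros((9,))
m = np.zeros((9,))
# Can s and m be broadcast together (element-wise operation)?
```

Yes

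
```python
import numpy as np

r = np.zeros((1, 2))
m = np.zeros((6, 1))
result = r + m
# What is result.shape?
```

(6, 2)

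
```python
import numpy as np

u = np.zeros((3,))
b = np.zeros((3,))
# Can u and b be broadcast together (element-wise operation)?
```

Yes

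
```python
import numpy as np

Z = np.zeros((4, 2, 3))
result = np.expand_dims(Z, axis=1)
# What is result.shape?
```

(4, 1, 2, 3)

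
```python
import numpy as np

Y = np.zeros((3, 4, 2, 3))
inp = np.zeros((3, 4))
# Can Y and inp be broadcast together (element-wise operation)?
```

No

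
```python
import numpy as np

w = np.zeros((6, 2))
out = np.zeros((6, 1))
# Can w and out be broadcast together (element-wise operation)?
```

Yes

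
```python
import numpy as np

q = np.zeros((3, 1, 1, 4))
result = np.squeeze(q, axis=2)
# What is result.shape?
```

(3, 1, 4)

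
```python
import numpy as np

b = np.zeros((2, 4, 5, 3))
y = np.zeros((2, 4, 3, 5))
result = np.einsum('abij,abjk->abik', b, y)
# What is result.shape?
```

(2, 4, 5, 5)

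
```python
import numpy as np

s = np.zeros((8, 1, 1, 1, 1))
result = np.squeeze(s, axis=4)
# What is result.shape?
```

(8, 1, 1, 1)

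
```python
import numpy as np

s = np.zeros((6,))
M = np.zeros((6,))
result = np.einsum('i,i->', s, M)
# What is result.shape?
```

()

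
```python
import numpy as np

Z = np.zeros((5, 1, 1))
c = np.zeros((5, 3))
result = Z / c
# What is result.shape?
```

(5, 5, 3)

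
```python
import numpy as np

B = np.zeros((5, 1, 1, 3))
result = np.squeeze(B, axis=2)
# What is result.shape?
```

(5, 1, 3)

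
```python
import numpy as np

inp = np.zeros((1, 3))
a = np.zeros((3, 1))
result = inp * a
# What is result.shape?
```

(3, 3)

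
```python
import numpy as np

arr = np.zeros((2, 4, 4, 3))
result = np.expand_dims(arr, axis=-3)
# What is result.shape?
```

(2, 4, 1, 4, 3)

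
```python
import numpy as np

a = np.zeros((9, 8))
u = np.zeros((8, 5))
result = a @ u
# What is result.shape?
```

(9, 5)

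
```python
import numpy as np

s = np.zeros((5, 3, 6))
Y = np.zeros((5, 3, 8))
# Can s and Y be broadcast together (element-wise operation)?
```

No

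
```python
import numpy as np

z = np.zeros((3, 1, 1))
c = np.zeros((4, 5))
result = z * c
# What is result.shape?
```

(3, 4, 5)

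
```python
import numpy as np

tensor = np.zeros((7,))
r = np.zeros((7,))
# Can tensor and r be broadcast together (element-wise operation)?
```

Yes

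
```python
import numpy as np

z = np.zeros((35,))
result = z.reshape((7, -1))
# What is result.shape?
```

(7, 5)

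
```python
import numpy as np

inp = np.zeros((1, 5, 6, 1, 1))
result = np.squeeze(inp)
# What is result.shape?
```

(5, 6)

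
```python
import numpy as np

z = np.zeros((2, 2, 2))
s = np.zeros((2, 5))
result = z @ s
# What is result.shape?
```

(2, 2, 5)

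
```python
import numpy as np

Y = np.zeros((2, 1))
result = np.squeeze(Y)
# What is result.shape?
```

(2,)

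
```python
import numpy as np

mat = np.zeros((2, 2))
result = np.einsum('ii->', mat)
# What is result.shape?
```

()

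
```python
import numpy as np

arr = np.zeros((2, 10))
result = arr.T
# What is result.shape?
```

(10, 2)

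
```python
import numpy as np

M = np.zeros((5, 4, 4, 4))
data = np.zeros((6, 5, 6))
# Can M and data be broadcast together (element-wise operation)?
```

No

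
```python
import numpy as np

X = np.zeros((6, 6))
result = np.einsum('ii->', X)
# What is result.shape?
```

()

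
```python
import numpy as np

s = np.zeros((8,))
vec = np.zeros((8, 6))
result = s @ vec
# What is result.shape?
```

(6,)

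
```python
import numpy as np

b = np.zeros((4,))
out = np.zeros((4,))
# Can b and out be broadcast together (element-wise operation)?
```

Yes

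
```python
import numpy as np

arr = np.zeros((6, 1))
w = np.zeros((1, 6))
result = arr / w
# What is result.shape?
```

(6, 6)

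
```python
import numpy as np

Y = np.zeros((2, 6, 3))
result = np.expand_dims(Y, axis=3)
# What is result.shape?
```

(2, 6, 3, 1)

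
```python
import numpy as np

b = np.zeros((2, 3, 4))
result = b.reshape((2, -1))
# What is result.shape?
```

(2, 12)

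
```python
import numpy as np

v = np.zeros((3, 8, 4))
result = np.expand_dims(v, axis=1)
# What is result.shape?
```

(3, 1, 8, 4)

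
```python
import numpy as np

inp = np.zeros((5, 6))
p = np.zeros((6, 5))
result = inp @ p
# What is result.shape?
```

(5, 5)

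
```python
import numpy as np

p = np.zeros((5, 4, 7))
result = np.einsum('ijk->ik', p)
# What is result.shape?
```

(5, 7)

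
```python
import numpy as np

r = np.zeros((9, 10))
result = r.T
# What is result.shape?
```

(10, 9)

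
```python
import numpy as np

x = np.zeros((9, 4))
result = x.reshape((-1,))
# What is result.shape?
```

(36,)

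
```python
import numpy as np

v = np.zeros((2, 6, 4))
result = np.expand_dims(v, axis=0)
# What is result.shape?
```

(1, 2, 6, 4)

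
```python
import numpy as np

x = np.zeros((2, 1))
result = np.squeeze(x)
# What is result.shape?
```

(2,)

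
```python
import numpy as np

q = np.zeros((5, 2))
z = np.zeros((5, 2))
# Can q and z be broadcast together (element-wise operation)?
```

Yes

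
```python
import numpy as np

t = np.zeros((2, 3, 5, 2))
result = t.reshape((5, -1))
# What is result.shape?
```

(5, 12)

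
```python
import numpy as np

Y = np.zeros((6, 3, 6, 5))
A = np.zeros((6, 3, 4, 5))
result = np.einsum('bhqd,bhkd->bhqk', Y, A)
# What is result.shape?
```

(6, 3, 6, 4)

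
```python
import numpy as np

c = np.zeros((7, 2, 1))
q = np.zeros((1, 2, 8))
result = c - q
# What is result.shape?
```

(7, 2, 8)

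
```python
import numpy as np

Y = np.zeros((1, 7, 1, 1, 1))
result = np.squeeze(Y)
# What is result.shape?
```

(7,)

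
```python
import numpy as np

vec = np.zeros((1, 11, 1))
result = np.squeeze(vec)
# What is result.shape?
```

(11,)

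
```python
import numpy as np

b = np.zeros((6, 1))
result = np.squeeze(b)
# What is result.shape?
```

(6,)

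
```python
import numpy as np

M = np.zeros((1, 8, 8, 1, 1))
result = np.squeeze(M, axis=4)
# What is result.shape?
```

(1, 8, 8, 1)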